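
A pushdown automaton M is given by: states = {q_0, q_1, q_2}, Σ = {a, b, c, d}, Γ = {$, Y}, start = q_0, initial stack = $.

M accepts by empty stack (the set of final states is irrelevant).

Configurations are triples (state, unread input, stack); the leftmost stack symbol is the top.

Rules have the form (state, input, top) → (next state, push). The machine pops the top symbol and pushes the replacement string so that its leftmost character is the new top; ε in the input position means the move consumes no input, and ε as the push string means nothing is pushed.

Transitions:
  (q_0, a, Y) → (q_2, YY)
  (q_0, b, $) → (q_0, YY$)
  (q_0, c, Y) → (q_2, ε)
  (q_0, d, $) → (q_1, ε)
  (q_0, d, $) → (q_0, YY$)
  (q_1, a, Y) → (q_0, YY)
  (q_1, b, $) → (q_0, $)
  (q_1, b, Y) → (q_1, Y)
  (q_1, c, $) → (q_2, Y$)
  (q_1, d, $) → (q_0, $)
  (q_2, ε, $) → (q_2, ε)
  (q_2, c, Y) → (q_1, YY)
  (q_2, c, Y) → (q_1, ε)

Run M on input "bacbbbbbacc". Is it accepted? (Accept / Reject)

No computation consumes all input and empties the stack.

Reject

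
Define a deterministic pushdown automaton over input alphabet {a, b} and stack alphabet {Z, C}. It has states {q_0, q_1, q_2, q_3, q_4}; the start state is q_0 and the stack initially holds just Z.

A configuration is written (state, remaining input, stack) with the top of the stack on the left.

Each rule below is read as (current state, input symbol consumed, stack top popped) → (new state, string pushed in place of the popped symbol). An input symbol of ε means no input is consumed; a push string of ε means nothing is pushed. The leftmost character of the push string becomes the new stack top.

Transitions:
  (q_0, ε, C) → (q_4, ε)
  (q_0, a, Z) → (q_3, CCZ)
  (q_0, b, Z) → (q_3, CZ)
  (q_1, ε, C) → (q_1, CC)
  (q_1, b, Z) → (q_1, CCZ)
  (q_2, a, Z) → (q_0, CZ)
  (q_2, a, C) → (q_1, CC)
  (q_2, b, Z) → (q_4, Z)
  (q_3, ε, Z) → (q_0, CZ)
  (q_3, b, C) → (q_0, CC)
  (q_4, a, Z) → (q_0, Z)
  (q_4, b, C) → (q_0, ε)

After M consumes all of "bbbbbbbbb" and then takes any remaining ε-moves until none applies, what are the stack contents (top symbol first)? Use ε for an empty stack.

Z

(q_0, bbbbbbbbb, Z)
  read b, top Z: go to q_3, push CZ → (q_3, bbbbbbbb, CZ)
  read b, top C: go to q_0, push CC → (q_0, bbbbbbb, CCZ)
  ε-move, top C: go to q_4, push ε → (q_4, bbbbbbb, CZ)
  read b, top C: go to q_0, push ε → (q_0, bbbbbb, Z)
  read b, top Z: go to q_3, push CZ → (q_3, bbbbb, CZ)
  read b, top C: go to q_0, push CC → (q_0, bbbb, CCZ)
  ε-move, top C: go to q_4, push ε → (q_4, bbbb, CZ)
  read b, top C: go to q_0, push ε → (q_0, bbb, Z)
  read b, top Z: go to q_3, push CZ → (q_3, bb, CZ)
  read b, top C: go to q_0, push CC → (q_0, b, CCZ)
  ε-move, top C: go to q_4, push ε → (q_4, b, CZ)
  read b, top C: go to q_0, push ε → (q_0, ε, Z)
All input consumed in state q_0 with stack Z.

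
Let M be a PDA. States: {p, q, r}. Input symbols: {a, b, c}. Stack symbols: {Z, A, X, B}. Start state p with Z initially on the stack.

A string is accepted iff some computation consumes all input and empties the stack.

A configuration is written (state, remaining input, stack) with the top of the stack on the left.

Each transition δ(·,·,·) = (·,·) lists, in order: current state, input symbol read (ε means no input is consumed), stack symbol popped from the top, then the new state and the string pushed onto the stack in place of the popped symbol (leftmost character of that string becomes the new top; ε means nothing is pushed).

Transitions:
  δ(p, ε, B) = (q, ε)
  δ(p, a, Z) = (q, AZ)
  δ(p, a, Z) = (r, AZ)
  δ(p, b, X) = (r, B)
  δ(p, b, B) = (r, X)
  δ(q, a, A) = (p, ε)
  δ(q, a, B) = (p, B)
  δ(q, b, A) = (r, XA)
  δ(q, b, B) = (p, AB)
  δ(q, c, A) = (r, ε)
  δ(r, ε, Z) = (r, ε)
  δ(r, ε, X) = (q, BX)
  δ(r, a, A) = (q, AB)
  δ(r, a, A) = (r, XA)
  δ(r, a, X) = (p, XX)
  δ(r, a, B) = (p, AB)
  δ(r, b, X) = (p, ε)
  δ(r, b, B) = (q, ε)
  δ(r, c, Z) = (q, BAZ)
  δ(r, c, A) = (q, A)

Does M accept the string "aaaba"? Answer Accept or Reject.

No computation consumes all input and empties the stack.

Reject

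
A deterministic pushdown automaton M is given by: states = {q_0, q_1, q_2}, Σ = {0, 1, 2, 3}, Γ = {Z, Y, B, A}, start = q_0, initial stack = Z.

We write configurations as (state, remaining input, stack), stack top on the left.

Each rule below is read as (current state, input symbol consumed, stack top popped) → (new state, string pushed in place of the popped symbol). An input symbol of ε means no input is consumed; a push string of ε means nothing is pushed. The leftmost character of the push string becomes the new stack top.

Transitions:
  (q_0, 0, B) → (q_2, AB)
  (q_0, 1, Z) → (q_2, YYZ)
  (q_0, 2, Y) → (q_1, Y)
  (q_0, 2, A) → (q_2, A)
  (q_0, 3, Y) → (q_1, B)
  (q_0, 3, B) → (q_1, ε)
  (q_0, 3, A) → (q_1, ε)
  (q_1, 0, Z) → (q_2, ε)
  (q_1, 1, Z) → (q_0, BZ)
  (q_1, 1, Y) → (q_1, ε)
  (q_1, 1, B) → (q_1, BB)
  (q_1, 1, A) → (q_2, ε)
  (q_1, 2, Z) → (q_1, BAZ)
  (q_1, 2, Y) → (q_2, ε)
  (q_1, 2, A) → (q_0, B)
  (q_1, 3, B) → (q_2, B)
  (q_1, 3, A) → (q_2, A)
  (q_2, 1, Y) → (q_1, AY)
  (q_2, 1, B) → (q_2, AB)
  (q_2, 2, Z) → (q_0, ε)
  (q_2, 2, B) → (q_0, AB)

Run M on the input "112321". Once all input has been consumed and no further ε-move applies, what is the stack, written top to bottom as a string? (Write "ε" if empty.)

(q_0, 112321, Z) ⊢ (q_2, 12321, YYZ) ⊢ (q_1, 2321, AYYZ) ⊢ (q_0, 321, BYYZ) ⊢ (q_1, 21, YYZ) ⊢ (q_2, 1, YZ) ⊢ (q_1, ε, AYZ)
All input consumed in state q_1 with stack AYZ.

AYZ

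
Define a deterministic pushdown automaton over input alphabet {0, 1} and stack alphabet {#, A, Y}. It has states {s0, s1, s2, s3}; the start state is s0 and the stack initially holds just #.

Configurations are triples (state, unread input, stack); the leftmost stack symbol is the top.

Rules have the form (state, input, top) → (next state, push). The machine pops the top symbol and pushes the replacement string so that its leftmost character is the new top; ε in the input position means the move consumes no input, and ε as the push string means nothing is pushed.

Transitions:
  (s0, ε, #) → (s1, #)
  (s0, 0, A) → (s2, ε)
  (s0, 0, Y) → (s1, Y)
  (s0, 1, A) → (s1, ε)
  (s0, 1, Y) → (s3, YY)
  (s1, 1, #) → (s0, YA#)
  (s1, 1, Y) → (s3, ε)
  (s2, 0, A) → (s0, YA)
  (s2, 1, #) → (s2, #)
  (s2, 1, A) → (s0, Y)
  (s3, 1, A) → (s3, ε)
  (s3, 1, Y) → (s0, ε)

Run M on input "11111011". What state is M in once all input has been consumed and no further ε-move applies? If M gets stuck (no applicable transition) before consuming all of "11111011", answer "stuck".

(s0, 11111011, #) ⊢ (s1, 11111011, #) ⊢ (s0, 1111011, YA#) ⊢ (s3, 111011, YYA#) ⊢ (s0, 11011, YA#) ⊢ (s3, 1011, YYA#) ⊢ (s0, 011, YA#) ⊢ (s1, 11, YA#) ⊢ (s3, 1, A#) ⊢ (s3, ε, #)
All input consumed; M is in state s3.

s3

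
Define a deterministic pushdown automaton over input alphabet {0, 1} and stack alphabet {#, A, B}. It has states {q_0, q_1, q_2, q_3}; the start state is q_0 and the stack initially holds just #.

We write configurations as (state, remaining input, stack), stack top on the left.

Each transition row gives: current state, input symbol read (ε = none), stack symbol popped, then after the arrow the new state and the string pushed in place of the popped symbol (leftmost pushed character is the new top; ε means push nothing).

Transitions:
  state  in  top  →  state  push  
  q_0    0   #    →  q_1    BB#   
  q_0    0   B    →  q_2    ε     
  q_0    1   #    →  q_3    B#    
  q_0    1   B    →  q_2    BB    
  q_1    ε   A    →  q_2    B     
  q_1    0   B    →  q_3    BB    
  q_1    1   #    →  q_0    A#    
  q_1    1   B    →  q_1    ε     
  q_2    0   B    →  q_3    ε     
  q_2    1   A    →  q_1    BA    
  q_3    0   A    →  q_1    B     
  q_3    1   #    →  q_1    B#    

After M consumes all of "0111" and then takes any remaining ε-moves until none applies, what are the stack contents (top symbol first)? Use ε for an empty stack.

(q_0, 0111, #) ⊢ (q_1, 111, BB#) ⊢ (q_1, 11, B#) ⊢ (q_1, 1, #) ⊢ (q_0, ε, A#)
All input consumed in state q_0 with stack A#.

A#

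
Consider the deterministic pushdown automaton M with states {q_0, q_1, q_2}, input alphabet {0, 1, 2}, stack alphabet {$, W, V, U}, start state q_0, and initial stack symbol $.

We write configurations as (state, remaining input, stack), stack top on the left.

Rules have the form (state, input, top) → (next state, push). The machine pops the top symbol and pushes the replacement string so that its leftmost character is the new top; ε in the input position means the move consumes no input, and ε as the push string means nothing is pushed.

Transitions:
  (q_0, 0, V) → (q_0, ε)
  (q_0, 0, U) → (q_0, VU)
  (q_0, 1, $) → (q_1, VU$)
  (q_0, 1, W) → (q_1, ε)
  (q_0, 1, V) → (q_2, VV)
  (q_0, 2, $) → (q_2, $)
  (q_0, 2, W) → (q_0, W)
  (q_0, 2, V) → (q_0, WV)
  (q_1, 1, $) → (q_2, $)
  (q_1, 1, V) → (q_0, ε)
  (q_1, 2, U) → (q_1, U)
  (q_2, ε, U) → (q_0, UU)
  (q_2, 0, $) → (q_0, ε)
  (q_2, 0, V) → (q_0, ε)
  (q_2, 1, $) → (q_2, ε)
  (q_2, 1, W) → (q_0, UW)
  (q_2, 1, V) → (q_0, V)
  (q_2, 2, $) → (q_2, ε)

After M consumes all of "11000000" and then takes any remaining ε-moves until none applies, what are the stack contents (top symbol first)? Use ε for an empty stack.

U$

(q_0, 11000000, $)
  read 1, top $: go to q_1, push VU$ → (q_1, 1000000, VU$)
  read 1, top V: go to q_0, push ε → (q_0, 000000, U$)
  read 0, top U: go to q_0, push VU → (q_0, 00000, VU$)
  read 0, top V: go to q_0, push ε → (q_0, 0000, U$)
  read 0, top U: go to q_0, push VU → (q_0, 000, VU$)
  read 0, top V: go to q_0, push ε → (q_0, 00, U$)
  read 0, top U: go to q_0, push VU → (q_0, 0, VU$)
  read 0, top V: go to q_0, push ε → (q_0, ε, U$)
All input consumed in state q_0 with stack U$.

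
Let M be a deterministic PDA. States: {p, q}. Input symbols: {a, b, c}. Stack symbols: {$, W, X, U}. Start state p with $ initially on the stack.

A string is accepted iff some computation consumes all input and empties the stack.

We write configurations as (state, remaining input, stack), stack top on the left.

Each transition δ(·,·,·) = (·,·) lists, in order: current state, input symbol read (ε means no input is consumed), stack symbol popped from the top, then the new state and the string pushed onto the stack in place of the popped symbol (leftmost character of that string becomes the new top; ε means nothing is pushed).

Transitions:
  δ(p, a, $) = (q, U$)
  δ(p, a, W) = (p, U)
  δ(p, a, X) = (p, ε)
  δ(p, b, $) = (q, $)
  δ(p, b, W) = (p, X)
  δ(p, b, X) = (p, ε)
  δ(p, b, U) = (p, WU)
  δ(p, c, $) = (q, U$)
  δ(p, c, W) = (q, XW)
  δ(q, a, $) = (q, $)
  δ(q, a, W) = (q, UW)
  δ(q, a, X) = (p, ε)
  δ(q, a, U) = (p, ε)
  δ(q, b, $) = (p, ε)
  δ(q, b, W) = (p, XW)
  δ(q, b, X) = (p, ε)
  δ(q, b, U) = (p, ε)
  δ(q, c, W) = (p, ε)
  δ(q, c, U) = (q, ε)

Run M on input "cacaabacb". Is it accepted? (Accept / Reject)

(p, cacaabacb, $) ⊢ (q, acaabacb, U$) ⊢ (p, caabacb, $) ⊢ (q, aabacb, U$) ⊢ (p, abacb, $) ⊢ (q, bacb, U$) ⊢ (p, acb, $) ⊢ (q, cb, U$) ⊢ (q, b, $) ⊢ (p, ε, ε)
All input consumed and the stack is empty.

Accept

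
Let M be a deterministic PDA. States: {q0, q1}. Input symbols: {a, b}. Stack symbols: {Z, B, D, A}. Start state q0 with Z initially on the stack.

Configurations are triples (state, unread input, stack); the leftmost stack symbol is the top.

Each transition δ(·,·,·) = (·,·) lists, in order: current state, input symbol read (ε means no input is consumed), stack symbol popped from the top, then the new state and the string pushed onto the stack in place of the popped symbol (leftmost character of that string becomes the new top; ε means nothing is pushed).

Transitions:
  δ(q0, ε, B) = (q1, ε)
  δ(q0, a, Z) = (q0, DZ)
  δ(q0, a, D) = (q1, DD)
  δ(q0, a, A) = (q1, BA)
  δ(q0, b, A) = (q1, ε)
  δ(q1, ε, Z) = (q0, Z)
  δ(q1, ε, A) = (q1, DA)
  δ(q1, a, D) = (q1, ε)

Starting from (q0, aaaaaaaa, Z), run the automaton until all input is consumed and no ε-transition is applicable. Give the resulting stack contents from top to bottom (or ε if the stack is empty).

(q0, aaaaaaaa, Z)
  read a, top Z: go to q0, push DZ → (q0, aaaaaaa, DZ)
  read a, top D: go to q1, push DD → (q1, aaaaaa, DDZ)
  read a, top D: go to q1, push ε → (q1, aaaaa, DZ)
  read a, top D: go to q1, push ε → (q1, aaaa, Z)
  ε-move, top Z: go to q0, push Z → (q0, aaaa, Z)
  read a, top Z: go to q0, push DZ → (q0, aaa, DZ)
  read a, top D: go to q1, push DD → (q1, aa, DDZ)
  read a, top D: go to q1, push ε → (q1, a, DZ)
  read a, top D: go to q1, push ε → (q1, ε, Z)
  ε-move, top Z: go to q0, push Z → (q0, ε, Z)
All input consumed in state q0 with stack Z.

Z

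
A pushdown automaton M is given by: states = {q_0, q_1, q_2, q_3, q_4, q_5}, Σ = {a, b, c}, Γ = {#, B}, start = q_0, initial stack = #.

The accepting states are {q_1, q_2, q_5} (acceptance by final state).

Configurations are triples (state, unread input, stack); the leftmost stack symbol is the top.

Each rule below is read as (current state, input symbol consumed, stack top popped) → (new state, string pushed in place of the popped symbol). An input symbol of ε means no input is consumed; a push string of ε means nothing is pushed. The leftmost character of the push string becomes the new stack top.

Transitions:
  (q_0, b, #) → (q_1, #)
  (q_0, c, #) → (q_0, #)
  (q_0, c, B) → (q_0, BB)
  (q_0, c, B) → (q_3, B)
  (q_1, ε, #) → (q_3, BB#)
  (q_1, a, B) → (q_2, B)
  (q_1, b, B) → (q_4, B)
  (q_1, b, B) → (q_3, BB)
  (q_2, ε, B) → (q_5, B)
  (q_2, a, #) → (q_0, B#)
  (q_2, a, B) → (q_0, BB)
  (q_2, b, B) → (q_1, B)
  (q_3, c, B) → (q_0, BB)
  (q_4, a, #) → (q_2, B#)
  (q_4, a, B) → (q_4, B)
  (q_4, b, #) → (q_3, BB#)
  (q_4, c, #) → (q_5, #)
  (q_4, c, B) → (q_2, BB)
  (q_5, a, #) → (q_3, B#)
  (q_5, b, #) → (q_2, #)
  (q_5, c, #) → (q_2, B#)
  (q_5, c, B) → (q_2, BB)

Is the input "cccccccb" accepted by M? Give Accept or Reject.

Accept

One accepting computation: (q_0, cccccccb, #) ⊢ (q_0, ccccccb, #) ⊢ (q_0, cccccb, #) ⊢ (q_0, ccccb, #) ⊢ (q_0, cccb, #) ⊢ (q_0, ccb, #) ⊢ (q_0, cb, #) ⊢ (q_0, b, #) ⊢ (q_1, ε, #)
All input consumed and state q_1 ∈ F.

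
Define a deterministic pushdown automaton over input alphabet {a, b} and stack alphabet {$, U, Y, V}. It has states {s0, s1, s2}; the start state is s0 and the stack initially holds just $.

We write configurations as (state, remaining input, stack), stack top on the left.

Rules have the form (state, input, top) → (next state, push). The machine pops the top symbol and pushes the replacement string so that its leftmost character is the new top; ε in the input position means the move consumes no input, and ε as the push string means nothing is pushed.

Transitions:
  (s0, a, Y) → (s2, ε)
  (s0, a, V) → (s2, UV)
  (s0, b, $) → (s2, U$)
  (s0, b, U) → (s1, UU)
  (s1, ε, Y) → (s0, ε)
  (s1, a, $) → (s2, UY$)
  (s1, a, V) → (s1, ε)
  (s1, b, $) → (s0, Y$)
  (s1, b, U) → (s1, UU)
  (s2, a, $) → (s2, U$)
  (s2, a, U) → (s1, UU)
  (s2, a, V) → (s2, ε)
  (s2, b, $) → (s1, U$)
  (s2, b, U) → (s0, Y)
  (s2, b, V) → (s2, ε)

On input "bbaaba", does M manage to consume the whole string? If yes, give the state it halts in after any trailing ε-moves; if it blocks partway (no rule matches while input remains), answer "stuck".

(s0, bbaaba, $) ⊢ (s2, baaba, U$) ⊢ (s0, aaba, Y$) ⊢ (s2, aba, $) ⊢ (s2, ba, U$) ⊢ (s0, a, Y$) ⊢ (s2, ε, $)
All input consumed; M is in state s2.

s2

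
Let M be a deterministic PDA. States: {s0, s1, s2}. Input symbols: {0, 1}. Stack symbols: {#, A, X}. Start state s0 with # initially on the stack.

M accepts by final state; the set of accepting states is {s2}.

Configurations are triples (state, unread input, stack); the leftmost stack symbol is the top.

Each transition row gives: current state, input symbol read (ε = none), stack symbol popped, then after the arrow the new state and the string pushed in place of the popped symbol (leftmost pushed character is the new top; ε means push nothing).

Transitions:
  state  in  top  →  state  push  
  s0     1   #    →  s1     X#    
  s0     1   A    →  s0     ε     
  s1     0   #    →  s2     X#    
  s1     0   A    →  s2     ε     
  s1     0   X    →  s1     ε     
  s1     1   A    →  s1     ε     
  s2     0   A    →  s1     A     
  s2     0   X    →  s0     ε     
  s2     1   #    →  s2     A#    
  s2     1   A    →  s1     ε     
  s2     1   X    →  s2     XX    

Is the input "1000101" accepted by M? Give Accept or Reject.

(s0, 1000101, #)
  read 1, top #: go to s1, push X# → (s1, 000101, X#)
  read 0, top X: go to s1, push ε → (s1, 00101, #)
  read 0, top #: go to s2, push X# → (s2, 0101, X#)
  read 0, top X: go to s0, push ε → (s0, 101, #)
  read 1, top #: go to s1, push X# → (s1, 01, X#)
  read 0, top X: go to s1, push ε → (s1, 1, #)
No transition applies at (s1, 1, #); input not fully consumed.

Reject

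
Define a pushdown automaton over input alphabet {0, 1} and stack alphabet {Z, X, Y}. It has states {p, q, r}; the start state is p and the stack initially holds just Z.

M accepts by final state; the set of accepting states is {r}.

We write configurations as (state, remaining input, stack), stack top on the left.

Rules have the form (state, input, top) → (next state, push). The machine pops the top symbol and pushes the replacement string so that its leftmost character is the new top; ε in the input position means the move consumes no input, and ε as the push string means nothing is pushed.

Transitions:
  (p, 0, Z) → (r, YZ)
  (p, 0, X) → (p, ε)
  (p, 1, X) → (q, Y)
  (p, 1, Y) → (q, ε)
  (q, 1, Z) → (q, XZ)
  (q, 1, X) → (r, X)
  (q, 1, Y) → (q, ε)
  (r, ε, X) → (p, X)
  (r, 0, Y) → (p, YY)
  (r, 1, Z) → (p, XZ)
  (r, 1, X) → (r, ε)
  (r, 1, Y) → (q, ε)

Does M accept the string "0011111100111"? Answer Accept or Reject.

Accept

One accepting computation: (p, 0011111100111, Z) ⊢ (r, 011111100111, YZ) ⊢ (p, 11111100111, YYZ) ⊢ (q, 1111100111, YZ) ⊢ (q, 111100111, Z) ⊢ (q, 11100111, XZ) ⊢ (r, 1100111, XZ) ⊢ (r, 100111, Z) ⊢ (p, 00111, XZ) ⊢ (p, 0111, Z) ⊢ (r, 111, YZ) ⊢ (q, 11, Z) ⊢ (q, 1, XZ) ⊢ (r, ε, XZ)
All input consumed and state r ∈ F.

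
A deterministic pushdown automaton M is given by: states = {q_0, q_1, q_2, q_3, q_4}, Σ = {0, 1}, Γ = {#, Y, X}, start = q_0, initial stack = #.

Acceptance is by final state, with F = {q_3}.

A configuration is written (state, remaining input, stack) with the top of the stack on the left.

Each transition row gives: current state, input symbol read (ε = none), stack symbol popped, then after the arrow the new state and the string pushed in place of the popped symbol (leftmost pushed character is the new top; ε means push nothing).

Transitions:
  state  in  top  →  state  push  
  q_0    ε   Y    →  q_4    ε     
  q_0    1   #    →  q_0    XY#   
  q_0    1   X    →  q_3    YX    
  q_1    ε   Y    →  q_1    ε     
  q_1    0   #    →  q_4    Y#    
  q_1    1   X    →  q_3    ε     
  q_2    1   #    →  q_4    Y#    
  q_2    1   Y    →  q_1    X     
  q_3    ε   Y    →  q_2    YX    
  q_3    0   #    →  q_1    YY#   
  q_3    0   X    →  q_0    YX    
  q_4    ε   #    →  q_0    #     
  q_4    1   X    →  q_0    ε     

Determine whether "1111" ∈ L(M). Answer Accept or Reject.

Accept

(q_0, 1111, #)
  read 1, top #: go to q_0, push XY# → (q_0, 111, XY#)
  read 1, top X: go to q_3, push YX → (q_3, 11, YXY#)
  ε-move, top Y: go to q_2, push YX → (q_2, 11, YXXY#)
  read 1, top Y: go to q_1, push X → (q_1, 1, XXXY#)
  read 1, top X: go to q_3, push ε → (q_3, ε, XXY#)
All input consumed; state q_3 ∈ F.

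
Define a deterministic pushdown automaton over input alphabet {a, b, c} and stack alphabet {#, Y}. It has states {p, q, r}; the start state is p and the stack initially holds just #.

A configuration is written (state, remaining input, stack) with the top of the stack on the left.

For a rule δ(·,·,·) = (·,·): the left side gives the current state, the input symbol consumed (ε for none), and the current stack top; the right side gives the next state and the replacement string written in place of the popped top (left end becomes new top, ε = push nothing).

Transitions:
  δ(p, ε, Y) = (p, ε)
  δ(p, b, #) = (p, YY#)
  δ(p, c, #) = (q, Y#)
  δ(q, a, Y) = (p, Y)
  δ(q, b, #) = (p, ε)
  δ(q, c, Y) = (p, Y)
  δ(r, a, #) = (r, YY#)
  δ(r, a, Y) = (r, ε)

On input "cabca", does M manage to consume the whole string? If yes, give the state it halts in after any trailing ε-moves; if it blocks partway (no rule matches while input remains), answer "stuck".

p

(p, cabca, #)
  read c, top #: go to q, push Y# → (q, abca, Y#)
  read a, top Y: go to p, push Y → (p, bca, Y#)
  ε-move, top Y: go to p, push ε → (p, bca, #)
  read b, top #: go to p, push YY# → (p, ca, YY#)
  ε-move, top Y: go to p, push ε → (p, ca, Y#)
  ε-move, top Y: go to p, push ε → (p, ca, #)
  read c, top #: go to q, push Y# → (q, a, Y#)
  read a, top Y: go to p, push Y → (p, ε, Y#)
  ε-move, top Y: go to p, push ε → (p, ε, #)
All input consumed; M is in state p.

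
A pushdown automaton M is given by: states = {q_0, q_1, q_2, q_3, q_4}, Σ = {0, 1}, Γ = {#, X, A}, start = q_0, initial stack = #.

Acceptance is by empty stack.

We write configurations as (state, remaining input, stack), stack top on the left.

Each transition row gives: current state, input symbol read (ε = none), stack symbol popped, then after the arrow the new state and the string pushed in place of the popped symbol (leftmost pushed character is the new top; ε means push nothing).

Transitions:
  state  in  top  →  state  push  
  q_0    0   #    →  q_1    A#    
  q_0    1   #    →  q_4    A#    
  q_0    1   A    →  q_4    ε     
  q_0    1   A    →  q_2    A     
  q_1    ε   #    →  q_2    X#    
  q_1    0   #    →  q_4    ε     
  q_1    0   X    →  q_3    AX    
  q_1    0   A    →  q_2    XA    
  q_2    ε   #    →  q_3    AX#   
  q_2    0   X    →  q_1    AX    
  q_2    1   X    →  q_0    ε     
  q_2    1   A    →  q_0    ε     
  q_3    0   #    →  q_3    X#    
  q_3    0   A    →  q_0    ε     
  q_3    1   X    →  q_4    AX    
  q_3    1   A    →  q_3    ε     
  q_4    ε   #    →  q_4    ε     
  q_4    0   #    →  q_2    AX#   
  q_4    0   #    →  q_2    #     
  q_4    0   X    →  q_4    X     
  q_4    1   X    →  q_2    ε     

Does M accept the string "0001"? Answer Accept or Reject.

Reject

No computation consumes all input and empties the stack.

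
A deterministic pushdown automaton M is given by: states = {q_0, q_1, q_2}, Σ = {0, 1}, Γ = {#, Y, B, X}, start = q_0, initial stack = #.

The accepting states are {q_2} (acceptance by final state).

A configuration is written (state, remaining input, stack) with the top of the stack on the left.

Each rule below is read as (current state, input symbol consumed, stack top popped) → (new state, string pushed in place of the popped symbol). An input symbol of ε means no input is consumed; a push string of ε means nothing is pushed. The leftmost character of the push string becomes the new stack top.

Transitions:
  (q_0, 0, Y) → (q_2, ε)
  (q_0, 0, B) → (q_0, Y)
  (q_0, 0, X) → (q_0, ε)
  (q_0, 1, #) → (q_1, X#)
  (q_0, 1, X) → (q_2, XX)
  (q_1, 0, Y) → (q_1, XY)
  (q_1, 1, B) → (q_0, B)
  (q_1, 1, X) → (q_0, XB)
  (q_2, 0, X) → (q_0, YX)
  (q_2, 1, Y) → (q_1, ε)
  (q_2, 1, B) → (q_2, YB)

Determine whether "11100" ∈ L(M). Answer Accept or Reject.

(q_0, 11100, #) ⊢ (q_1, 1100, X#) ⊢ (q_0, 100, XB#) ⊢ (q_2, 00, XXB#) ⊢ (q_0, 0, YXXB#) ⊢ (q_2, ε, XXB#)
All input consumed; state q_2 ∈ F.

Accept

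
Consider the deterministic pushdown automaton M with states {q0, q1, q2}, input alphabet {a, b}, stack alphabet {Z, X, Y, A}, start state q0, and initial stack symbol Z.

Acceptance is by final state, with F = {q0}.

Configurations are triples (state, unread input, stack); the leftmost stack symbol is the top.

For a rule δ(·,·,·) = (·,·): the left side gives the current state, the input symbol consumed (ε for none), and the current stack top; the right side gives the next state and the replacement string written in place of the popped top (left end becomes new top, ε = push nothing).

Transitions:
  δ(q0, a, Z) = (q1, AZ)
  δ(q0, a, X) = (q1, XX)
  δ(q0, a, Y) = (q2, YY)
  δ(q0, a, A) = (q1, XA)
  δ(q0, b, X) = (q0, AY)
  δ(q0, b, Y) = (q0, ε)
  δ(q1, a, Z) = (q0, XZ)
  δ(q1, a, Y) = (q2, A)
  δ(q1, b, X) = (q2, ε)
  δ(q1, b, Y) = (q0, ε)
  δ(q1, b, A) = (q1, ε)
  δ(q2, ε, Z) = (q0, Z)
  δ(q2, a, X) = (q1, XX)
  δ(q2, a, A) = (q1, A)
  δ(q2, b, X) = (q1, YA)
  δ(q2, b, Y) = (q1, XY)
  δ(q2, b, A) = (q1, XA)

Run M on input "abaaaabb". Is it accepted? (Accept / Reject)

Reject

(q0, abaaaabb, Z)
  read a, top Z: go to q1, push AZ → (q1, baaaabb, AZ)
  read b, top A: go to q1, push ε → (q1, aaaabb, Z)
  read a, top Z: go to q0, push XZ → (q0, aaabb, XZ)
  read a, top X: go to q1, push XX → (q1, aabb, XXZ)
No transition applies at (q1, aabb, XXZ); input not fully consumed.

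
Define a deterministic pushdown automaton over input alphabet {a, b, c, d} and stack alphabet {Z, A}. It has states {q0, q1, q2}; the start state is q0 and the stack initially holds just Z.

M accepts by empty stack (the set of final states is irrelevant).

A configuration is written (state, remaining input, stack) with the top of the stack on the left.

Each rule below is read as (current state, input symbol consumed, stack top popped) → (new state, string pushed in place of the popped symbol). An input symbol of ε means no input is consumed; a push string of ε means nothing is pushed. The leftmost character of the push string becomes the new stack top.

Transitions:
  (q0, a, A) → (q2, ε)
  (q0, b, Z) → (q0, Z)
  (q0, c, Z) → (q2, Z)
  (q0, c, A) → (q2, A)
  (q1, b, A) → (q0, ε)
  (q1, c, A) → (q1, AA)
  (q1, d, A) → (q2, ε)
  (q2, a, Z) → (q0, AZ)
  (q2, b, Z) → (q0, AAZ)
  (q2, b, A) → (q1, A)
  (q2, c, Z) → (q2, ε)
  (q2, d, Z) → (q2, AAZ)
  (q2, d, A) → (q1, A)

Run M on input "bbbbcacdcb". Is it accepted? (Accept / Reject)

(q0, bbbbcacdcb, Z) ⊢ (q0, bbbcacdcb, Z) ⊢ (q0, bbcacdcb, Z) ⊢ (q0, bcacdcb, Z) ⊢ (q0, cacdcb, Z) ⊢ (q2, acdcb, Z) ⊢ (q0, cdcb, AZ) ⊢ (q2, dcb, AZ) ⊢ (q1, cb, AZ) ⊢ (q1, b, AAZ) ⊢ (q0, ε, AZ)
All input consumed; stack is AZ, not empty, and no further ε-move applies.

Reject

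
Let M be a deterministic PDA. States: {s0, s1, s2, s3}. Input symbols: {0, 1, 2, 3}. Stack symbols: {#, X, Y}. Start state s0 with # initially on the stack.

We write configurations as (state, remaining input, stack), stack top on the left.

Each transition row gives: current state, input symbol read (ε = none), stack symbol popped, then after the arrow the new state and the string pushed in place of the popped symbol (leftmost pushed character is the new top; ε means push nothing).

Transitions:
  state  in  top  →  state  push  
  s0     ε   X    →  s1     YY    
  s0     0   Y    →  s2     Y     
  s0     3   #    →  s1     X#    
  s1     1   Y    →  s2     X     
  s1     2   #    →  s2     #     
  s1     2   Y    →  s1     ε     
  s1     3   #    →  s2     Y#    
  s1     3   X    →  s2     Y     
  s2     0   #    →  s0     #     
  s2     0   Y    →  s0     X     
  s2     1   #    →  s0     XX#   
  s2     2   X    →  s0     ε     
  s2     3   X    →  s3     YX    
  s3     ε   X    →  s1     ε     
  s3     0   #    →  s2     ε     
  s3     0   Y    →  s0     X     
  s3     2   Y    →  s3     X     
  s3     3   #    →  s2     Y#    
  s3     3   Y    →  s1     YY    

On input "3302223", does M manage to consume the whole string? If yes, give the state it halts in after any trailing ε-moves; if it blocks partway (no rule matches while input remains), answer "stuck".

(s0, 3302223, #)
  read 3, top #: go to s1, push X# → (s1, 302223, X#)
  read 3, top X: go to s2, push Y → (s2, 02223, Y#)
  read 0, top Y: go to s0, push X → (s0, 2223, X#)
  ε-move, top X: go to s1, push YY → (s1, 2223, YY#)
  read 2, top Y: go to s1, push ε → (s1, 223, Y#)
  read 2, top Y: go to s1, push ε → (s1, 23, #)
  read 2, top #: go to s2, push # → (s2, 3, #)
No transition for (s2, 3, top #); M blocks with input 3 remaining.

stuck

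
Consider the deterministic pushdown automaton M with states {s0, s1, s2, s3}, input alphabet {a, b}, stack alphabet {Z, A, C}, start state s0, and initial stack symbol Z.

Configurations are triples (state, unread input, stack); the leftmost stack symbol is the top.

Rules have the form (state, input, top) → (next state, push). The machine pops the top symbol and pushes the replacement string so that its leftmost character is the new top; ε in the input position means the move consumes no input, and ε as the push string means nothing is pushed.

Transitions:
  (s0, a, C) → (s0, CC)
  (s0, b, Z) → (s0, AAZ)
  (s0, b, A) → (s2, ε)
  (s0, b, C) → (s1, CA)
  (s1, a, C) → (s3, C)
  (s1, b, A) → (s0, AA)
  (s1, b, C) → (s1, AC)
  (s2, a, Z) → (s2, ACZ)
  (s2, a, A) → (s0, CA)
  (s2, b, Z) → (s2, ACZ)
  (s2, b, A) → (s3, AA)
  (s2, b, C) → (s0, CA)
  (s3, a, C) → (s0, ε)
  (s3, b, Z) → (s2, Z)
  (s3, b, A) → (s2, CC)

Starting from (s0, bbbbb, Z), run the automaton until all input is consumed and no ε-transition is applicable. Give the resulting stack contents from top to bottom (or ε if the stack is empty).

CACAZ

(s0, bbbbb, Z)
  read b, top Z: go to s0, push AAZ → (s0, bbbb, AAZ)
  read b, top A: go to s2, push ε → (s2, bbb, AZ)
  read b, top A: go to s3, push AA → (s3, bb, AAZ)
  read b, top A: go to s2, push CC → (s2, b, CCAZ)
  read b, top C: go to s0, push CA → (s0, ε, CACAZ)
All input consumed in state s0 with stack CACAZ.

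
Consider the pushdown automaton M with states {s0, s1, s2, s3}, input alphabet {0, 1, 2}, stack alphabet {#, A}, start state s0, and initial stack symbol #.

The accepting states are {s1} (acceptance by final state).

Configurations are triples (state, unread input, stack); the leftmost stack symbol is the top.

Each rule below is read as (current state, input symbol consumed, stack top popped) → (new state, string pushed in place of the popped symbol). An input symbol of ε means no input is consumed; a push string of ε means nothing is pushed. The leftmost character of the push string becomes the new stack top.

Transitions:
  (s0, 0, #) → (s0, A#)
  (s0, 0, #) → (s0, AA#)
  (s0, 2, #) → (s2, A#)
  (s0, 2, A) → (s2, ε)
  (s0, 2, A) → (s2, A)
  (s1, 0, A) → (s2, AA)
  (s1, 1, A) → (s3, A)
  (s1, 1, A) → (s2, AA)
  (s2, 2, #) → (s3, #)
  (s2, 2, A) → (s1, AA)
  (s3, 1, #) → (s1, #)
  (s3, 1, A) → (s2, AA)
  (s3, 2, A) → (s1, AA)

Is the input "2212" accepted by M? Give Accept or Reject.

Accept

One accepting computation: (s0, 2212, #) ⊢ (s2, 212, A#) ⊢ (s1, 12, AA#) ⊢ (s3, 2, AA#) ⊢ (s1, ε, AAA#)
All input consumed and state s1 ∈ F.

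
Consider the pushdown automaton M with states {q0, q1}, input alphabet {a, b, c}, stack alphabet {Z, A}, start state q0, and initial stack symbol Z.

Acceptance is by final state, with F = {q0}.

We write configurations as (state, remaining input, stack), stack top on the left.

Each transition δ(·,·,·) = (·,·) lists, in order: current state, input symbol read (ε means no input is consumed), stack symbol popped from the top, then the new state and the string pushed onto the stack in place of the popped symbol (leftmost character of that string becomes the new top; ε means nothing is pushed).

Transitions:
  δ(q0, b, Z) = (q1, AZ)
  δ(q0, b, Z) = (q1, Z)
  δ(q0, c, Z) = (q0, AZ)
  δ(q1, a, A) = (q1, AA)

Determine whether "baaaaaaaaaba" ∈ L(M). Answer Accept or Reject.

Reject

No computation consumes all input and reaches a final state.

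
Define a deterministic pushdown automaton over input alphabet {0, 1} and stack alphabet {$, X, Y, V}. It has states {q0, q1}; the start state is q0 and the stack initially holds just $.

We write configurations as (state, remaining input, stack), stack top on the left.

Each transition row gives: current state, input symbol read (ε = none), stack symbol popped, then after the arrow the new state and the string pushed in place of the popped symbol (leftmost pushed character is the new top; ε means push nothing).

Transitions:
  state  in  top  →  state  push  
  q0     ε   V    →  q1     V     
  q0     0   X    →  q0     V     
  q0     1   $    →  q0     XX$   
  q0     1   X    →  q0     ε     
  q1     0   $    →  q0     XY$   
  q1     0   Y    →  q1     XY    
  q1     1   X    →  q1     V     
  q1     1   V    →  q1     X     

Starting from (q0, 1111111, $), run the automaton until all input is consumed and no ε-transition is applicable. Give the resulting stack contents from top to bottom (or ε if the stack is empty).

XX$

(q0, 1111111, $)
  read 1, top $: go to q0, push XX$ → (q0, 111111, XX$)
  read 1, top X: go to q0, push ε → (q0, 11111, X$)
  read 1, top X: go to q0, push ε → (q0, 1111, $)
  read 1, top $: go to q0, push XX$ → (q0, 111, XX$)
  read 1, top X: go to q0, push ε → (q0, 11, X$)
  read 1, top X: go to q0, push ε → (q0, 1, $)
  read 1, top $: go to q0, push XX$ → (q0, ε, XX$)
All input consumed in state q0 with stack XX$.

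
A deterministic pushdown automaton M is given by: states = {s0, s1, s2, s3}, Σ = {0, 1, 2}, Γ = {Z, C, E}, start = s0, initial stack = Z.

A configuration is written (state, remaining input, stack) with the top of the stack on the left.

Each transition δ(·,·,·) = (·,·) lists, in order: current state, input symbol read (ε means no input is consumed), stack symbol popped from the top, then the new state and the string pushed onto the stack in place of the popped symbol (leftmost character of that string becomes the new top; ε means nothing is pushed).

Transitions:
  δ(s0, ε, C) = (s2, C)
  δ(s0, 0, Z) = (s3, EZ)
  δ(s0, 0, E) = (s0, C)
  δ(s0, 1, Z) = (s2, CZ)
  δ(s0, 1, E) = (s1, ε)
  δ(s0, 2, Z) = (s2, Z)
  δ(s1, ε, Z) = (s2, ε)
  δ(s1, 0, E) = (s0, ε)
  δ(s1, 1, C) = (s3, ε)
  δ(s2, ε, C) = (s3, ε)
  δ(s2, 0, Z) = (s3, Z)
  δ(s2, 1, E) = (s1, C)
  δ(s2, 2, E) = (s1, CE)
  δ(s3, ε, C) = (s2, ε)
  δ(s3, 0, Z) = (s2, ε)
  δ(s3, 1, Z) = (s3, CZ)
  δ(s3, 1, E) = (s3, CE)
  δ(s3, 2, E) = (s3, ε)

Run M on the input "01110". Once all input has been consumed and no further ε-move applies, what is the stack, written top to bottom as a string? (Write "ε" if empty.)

ε

(s0, 01110, Z) ⊢ (s3, 1110, EZ) ⊢ (s3, 110, CEZ) ⊢ (s2, 110, EZ) ⊢ (s1, 10, CZ) ⊢ (s3, 0, Z) ⊢ (s2, ε, ε)
All input consumed in state s2 with stack ε.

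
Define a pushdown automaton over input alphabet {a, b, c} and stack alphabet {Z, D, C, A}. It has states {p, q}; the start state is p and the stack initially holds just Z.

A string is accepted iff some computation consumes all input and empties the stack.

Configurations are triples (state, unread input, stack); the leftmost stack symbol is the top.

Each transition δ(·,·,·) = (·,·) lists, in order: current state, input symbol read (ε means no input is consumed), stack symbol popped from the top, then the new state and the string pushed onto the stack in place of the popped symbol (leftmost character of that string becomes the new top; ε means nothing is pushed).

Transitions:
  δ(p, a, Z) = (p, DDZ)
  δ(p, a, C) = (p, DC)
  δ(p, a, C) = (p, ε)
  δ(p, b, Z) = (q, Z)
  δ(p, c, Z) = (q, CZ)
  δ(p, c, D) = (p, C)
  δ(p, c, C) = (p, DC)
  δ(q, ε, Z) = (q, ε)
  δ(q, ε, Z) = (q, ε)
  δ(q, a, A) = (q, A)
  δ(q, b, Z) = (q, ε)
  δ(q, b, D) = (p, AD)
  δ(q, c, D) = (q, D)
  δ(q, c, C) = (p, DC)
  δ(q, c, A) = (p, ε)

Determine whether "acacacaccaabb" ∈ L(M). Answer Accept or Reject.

Accept

One accepting computation: (p, acacacaccaabb, Z) ⊢ (p, cacacaccaabb, DDZ) ⊢ (p, acacaccaabb, CDZ) ⊢ (p, cacaccaabb, DZ) ⊢ (p, acaccaabb, CZ) ⊢ (p, caccaabb, DCZ) ⊢ (p, accaabb, CCZ) ⊢ (p, ccaabb, CZ) ⊢ (p, caabb, DCZ) ⊢ (p, aabb, CCZ) ⊢ (p, abb, CZ) ⊢ (p, bb, Z) ⊢ (q, b, Z) ⊢ (q, ε, ε)
All input consumed and the stack is empty.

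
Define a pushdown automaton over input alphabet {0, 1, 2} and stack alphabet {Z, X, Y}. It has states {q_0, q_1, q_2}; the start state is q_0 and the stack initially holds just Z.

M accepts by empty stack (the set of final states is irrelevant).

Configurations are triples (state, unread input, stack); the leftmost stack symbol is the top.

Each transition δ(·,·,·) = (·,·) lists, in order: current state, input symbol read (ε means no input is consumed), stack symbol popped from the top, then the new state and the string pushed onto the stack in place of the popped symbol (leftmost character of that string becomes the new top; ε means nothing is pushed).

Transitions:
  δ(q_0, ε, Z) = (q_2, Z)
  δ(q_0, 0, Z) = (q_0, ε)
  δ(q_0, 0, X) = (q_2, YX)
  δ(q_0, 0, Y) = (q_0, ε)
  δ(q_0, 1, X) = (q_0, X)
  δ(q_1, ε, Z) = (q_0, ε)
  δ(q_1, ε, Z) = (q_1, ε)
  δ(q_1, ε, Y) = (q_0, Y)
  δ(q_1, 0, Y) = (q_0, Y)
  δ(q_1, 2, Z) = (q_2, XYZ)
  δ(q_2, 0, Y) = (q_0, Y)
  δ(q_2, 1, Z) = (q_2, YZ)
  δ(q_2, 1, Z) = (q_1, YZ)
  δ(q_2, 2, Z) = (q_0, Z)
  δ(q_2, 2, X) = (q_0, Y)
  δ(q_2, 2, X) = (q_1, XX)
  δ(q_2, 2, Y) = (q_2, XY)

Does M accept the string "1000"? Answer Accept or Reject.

Accept

One accepting computation: (q_0, 1000, Z) ⊢ (q_2, 1000, Z) ⊢ (q_2, 000, YZ) ⊢ (q_0, 00, YZ) ⊢ (q_0, 0, Z) ⊢ (q_0, ε, ε)
All input consumed and the stack is empty.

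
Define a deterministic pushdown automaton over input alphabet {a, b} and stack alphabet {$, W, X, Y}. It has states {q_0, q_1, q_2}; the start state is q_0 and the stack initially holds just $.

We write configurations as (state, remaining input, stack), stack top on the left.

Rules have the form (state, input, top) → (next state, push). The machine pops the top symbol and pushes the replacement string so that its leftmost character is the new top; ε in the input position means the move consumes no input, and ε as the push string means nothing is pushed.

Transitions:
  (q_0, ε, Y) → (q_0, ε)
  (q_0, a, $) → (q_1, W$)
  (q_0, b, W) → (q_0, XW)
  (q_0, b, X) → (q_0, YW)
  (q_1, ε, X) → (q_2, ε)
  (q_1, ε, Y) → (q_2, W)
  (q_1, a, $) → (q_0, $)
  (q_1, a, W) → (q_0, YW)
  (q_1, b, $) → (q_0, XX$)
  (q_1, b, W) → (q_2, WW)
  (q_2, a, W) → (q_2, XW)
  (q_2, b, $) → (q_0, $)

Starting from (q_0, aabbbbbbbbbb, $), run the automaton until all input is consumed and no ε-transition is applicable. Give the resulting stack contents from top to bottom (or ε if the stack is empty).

WWWWWW$

(q_0, aabbbbbbbbbb, $)
  read a, top $: go to q_1, push W$ → (q_1, abbbbbbbbbb, W$)
  read a, top W: go to q_0, push YW → (q_0, bbbbbbbbbb, YW$)
  ε-move, top Y: go to q_0, push ε → (q_0, bbbbbbbbbb, W$)
  read b, top W: go to q_0, push XW → (q_0, bbbbbbbbb, XW$)
  read b, top X: go to q_0, push YW → (q_0, bbbbbbbb, YWW$)
  ε-move, top Y: go to q_0, push ε → (q_0, bbbbbbbb, WW$)
  read b, top W: go to q_0, push XW → (q_0, bbbbbbb, XWW$)
  read b, top X: go to q_0, push YW → (q_0, bbbbbb, YWWW$)
  ε-move, top Y: go to q_0, push ε → (q_0, bbbbbb, WWW$)
  read b, top W: go to q_0, push XW → (q_0, bbbbb, XWWW$)
  read b, top X: go to q_0, push YW → (q_0, bbbb, YWWWW$)
  ε-move, top Y: go to q_0, push ε → (q_0, bbbb, WWWW$)
  read b, top W: go to q_0, push XW → (q_0, bbb, XWWWW$)
  read b, top X: go to q_0, push YW → (q_0, bb, YWWWWW$)
  ε-move, top Y: go to q_0, push ε → (q_0, bb, WWWWW$)
  read b, top W: go to q_0, push XW → (q_0, b, XWWWWW$)
  read b, top X: go to q_0, push YW → (q_0, ε, YWWWWWW$)
  ε-move, top Y: go to q_0, push ε → (q_0, ε, WWWWWW$)
All input consumed in state q_0 with stack WWWWWW$.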